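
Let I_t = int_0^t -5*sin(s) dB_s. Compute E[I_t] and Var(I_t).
E[I_t] = 0; Var(I_t) = 25*t/2 - 25*sin(2*t)/4

The Itô integral of a deterministic integrand f(s) has mean 0 because each increment f(s) * (B_{s+ds} - B_s) has mean 0. By the Itô isometry:
  Var( int_0^t f(s) dB_s ) = E[ (int_0^t f(s) dB_s)^2 ] = int_0^t f(s)^2 ds.
Here f(s) = -5*sin(s), so f(s)^2 = 25*sin(s)^2. Integrate:
  int_0^t (25*sin(s)^2) ds = 25*t/2 - 25*sin(2*t)/4.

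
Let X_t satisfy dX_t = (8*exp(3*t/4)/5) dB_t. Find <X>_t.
<X>_t = 128*exp(3*t/2)/75 - 128/75

For an Itô process dX_t = a(t) dt + b(t) dB_t, the quadratic variation is <X>_t = int_0^t b(s)^2 ds (the drift term does not contribute). Here b(s) = 8*exp(3*s/4)/5, so
  b(s)^2 = 64*exp(3*s/2)/25.
Integrating from 0 to t:
  <X>_t = int_0^t (64*exp(3*s/2)/25) ds = 128*exp(3*t/2)/75 - 128/75.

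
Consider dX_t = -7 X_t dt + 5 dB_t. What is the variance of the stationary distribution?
lim Var(X_t) = 25/14

The OU SDE dX = -theta X dt + sigma dB admits the integrating factor exp(theta t): d(exp(theta t) X_t) = sigma exp(theta t) dB_t. Integrating from 0 to t gives X_t = x_0 * exp(-theta t) + sigma * int_0^t exp(-theta (t-s)) dB_s for any initial x_0. The Itô integral has variance (by the Itô isometry) sigma^2 * int_0^t exp(-2 theta (t - s)) ds = sigma^2 * (1 - exp(-2 theta t)) / (2 theta), independent of x_0.
With theta = 7, sigma = 5:
  Var(X_t) = (5)^2 * (1 - exp(-2*7 t)) / (2 * 7) = 25/14 - 25*exp(-14*t)/14.
As t -> infinity, exp(-2*7 t) -> 0, so the stationary variance is sigma^2 / (2 theta) = 25/14.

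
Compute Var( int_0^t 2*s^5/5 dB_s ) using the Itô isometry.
Var = 4*t^11/275

The Itô integral of a deterministic integrand f(s) has mean 0 because each increment f(s) * (B_{s+ds} - B_s) has mean 0. By the Itô isometry:
  Var( int_0^t f(s) dB_s ) = E[ (int_0^t f(s) dB_s)^2 ] = int_0^t f(s)^2 ds.
Here f(s) = 2*s^5/5, so f(s)^2 = 4*s^10/25. Integrate:
  int_0^t (4*s^10/25) ds = 4*t^11/275.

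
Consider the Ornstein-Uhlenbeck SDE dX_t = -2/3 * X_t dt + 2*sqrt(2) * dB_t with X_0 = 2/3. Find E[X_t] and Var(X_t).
E[X_t] = 2*exp(-2*t/3)/3; Var(X_t) = 6 - 6*exp(-4*t/3)

The OU SDE dX = -theta X dt + sigma dB admits the integrating factor exp(theta t): d(exp(theta t) X_t) = sigma exp(theta t) dB_t. Integrating from 0 to t:
  X_t = x_0 * exp(-theta t) + sigma * int_0^t exp(-theta (t-s)) dB_s.
The Itô integral has mean 0 and (by the Itô isometry) variance sigma^2 * int_0^t exp(-2 theta (t - s)) ds = sigma^2 * (1 - exp(-2 theta t)) / (2 theta).
With theta = 2/3, sigma = 2*sqrt(2), x_0 = 2/3:
  E[X_t] = 2/3 * exp(-2/3 t) = 2*exp(-2*t/3)/3
  Var(X_t) = (2*sqrt(2))^2 * (1 - exp(-2*2/3 t)) / (2 * 2/3) = 6 - 6*exp(-4*t/3).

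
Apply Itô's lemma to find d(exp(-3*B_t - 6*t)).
d(exp(-3*B_t - 6*t)) = (-3*exp(-3*B_t - 6*t)/2) dt + (-3*exp(-3*B_t - 6*t)) dB_t

Itô's formula for f(t, x): d f(t, B_t) = (f_t + (1/2) f_xx) dt + f_x dB_t. Compute partials of f(t, x) = exp(-6*t - 3*x):
  f_t(t,x)  = -6*exp(-6*t - 3*x)
  f_x(t,x)  = -3*exp(-6*t - 3*x)
  f_xx(t,x) = 9*exp(-6*t - 3*x)
Assemble drift = f_t + (1/2) f_xx = -3*exp(-6*t - 3*x)/2 and diffusion = f_x = -3*exp(-6*t - 3*x). Substituting x = B_t:
  d(exp(-3*B_t - 6*t)) = (-3*exp(-3*B_t - 6*t)/2) dt + (-3*exp(-3*B_t - 6*t)) dB_t.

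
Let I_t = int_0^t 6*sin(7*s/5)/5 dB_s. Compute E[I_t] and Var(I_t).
E[I_t] = 0; Var(I_t) = 18*t/25 - 9*sin(14*t/5)/35

The Itô integral of a deterministic integrand f(s) has mean 0 because each increment f(s) * (B_{s+ds} - B_s) has mean 0. By the Itô isometry:
  Var( int_0^t f(s) dB_s ) = E[ (int_0^t f(s) dB_s)^2 ] = int_0^t f(s)^2 ds.
Here f(s) = 6*sin(7*s/5)/5, so f(s)^2 = 36*sin(7*s/5)^2/25. Integrate:
  int_0^t (36*sin(7*s/5)^2/25) ds = 18*t/25 - 9*sin(14*t/5)/35.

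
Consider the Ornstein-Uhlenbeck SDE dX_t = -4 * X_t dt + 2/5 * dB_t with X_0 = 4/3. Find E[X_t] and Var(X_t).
E[X_t] = 4*exp(-4*t)/3; Var(X_t) = 1/50 - exp(-8*t)/50

The OU SDE dX = -theta X dt + sigma dB admits the integrating factor exp(theta t): d(exp(theta t) X_t) = sigma exp(theta t) dB_t. Integrating from 0 to t:
  X_t = x_0 * exp(-theta t) + sigma * int_0^t exp(-theta (t-s)) dB_s.
The Itô integral has mean 0 and (by the Itô isometry) variance sigma^2 * int_0^t exp(-2 theta (t - s)) ds = sigma^2 * (1 - exp(-2 theta t)) / (2 theta).
With theta = 4, sigma = 2/5, x_0 = 4/3:
  E[X_t] = 4/3 * exp(-4 t) = 4*exp(-4*t)/3
  Var(X_t) = (2/5)^2 * (1 - exp(-2*4 t)) / (2 * 4) = 1/50 - exp(-8*t)/50.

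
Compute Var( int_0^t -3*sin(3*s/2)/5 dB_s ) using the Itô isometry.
Var = 9*t/50 - 3*sin(3*t)/50

The Itô integral of a deterministic integrand f(s) has mean 0 because each increment f(s) * (B_{s+ds} - B_s) has mean 0. By the Itô isometry:
  Var( int_0^t f(s) dB_s ) = E[ (int_0^t f(s) dB_s)^2 ] = int_0^t f(s)^2 ds.
Here f(s) = -3*sin(3*s/2)/5, so f(s)^2 = 9*sin(3*s/2)^2/25. Integrate:
  int_0^t (9*sin(3*s/2)^2/25) ds = 9*t/50 - 3*sin(3*t)/50.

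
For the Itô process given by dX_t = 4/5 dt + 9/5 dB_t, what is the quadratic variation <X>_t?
<X>_t = 81*t/25

For an Itô process dX_t = a(t) dt + b(t) dB_t, the quadratic variation is <X>_t = int_0^t b(s)^2 ds (the drift term does not contribute). Here b(s) = 9/5, so
  b(s)^2 = 81/25.
Integrating from 0 to t:
  <X>_t = int_0^t (81/25) ds = 81*t/25.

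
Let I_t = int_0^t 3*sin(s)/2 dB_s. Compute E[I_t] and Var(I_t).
E[I_t] = 0; Var(I_t) = 9*t/8 - 9*sin(2*t)/16

The Itô integral of a deterministic integrand f(s) has mean 0 because each increment f(s) * (B_{s+ds} - B_s) has mean 0. By the Itô isometry:
  Var( int_0^t f(s) dB_s ) = E[ (int_0^t f(s) dB_s)^2 ] = int_0^t f(s)^2 ds.
Here f(s) = 3*sin(s)/2, so f(s)^2 = 9*sin(s)^2/4. Integrate:
  int_0^t (9*sin(s)^2/4) ds = 9*t/8 - 9*sin(2*t)/16.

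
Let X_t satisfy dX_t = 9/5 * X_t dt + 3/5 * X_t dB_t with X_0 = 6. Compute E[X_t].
E[X_t] = 6*exp(9*t/5)

For GBM dX = mu X dt + sigma X dB with X_0 = x_0, apply Itô to Y = log X: dY = (mu - sigma^2/2) dt + sigma dB, so Y_t = log(x_0) + (mu - sigma^2/2) t + sigma B_t and hence X_t = x_0 * exp((mu - sigma^2/2) t + sigma B_t).
With mu = 9/5, sigma = 3/5, x_0 = 6, this gives:
  X_t = 6 * exp((81/50) * t + (3/5) * B_t).
Since sigma*B_t ~ Normal(0, sigma^2 t), E[exp(sigma*B_t)] = exp(sigma^2 t / 2); so E[X_t] = x_0 * exp((mu - sigma^2/2) t) * exp(sigma^2 t / 2) = x_0 * exp(mu t) = 6*exp(9*t/5).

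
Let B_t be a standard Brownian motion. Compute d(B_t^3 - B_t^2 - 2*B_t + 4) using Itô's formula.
d(B_t^3 - B_t^2 - 2*B_t + 4) = (3*B_t - 1) dt + (3*B_t^2 - 2*B_t - 2) dB_t

Itô's formula for f(B_t) gives d f(B_t) = f'(B_t) dB_t + (1/2) f''(B_t) dt. Compute derivatives of f(x) = x^3 - x^2 - 2*x + 4:
  f'(x)  = 3*x^2 - 2*x - 2
  f''(x) = 6*x - 2
Substitute x = B_t and multiply the f'' term by 1/2:
  drift     = (1/2) * (6*x - 2) evaluated at B_t = 3*B_t - 1
  diffusion = (3*x^2 - 2*x - 2) evaluated at B_t = 3*B_t^2 - 2*B_t - 2
Therefore d(B_t^3 - B_t^2 - 2*B_t + 4) = (3*B_t - 1) dt + (3*B_t^2 - 2*B_t - 2) dB_t.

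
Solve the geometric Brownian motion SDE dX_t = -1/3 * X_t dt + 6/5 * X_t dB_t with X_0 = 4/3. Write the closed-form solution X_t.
X_t = 4/3 * exp((-79/75) * t + (6/5) * B_t)

For GBM dX = mu X dt + sigma X dB with X_0 = x_0, apply Itô to Y = log X: dY = (mu - sigma^2/2) dt + sigma dB, so Y_t = log(x_0) + (mu - sigma^2/2) t + sigma B_t and hence X_t = x_0 * exp((mu - sigma^2/2) t + sigma B_t).
With mu = -1/3, sigma = 6/5, x_0 = 4/3, this gives:
  X_t = 4/3 * exp((-79/75) * t + (6/5) * B_t).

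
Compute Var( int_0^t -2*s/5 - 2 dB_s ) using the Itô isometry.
Var = 4*t*(t^2 + 15*t + 75)/75

The Itô integral of a deterministic integrand f(s) has mean 0 because each increment f(s) * (B_{s+ds} - B_s) has mean 0. By the Itô isometry:
  Var( int_0^t f(s) dB_s ) = E[ (int_0^t f(s) dB_s)^2 ] = int_0^t f(s)^2 ds.
Here f(s) = -2*s/5 - 2, so f(s)^2 = 4*(s + 5)^2/25. Integrate:
  int_0^t (4*(s + 5)^2/25) ds = 4*t*(t^2 + 15*t + 75)/75.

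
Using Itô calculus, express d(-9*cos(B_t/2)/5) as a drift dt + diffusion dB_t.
d(-9*cos(B_t/2)/5) = (9*cos(B_t/2)/40) dt + (9*sin(B_t/2)/10) dB_t

Itô's formula for f(B_t) gives d f(B_t) = f'(B_t) dB_t + (1/2) f''(B_t) dt. Compute derivatives of f(x) = -9*cos(x/2)/5:
  f'(x)  = 9*sin(x/2)/10
  f''(x) = 9*cos(x/2)/20
Substitute x = B_t and multiply the f'' term by 1/2:
  drift     = (1/2) * (9*cos(x/2)/20) evaluated at B_t = 9*cos(B_t/2)/40
  diffusion = (9*sin(x/2)/10) evaluated at B_t = 9*sin(B_t/2)/10
Therefore d(-9*cos(B_t/2)/5) = (9*cos(B_t/2)/40) dt + (9*sin(B_t/2)/10) dB_t.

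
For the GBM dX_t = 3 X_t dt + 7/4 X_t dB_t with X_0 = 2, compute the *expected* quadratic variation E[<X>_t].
E[<X>_t] = 196*exp(145*t/16)/145 - 196/145

<X>_t = int_0^t ((7/4) * X_s)^2 ds. Taking expectation inside the integral: E[<X>_t] = (7/4)^2 * int_0^t E[X_s^2] ds. For GBM, E[X_s^2] = x_0^2 * exp((2 mu + sigma^2) s). Integrating:
  E[<X>_t] = (7/4)^2 * 2^2 * (exp((2*3 + (7/4)^2) t) - 1) / (2*3 + (7/4)^2)
           = (7/4)^2 * 2^2 * (exp((145/16) t) - 1) / (145/16) = 196*exp(145*t/16)/145 - 196/145.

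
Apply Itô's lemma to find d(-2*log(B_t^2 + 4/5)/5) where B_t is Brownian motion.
d(-2*log(B_t^2 + 4/5)/5) = (2*(5*B_t^2 - 4)/(5*B_t^2 + 4)^2) dt + (-4*B_t/(5*B_t^2 + 4)) dB_t

Itô's formula for f(B_t) gives d f(B_t) = f'(B_t) dB_t + (1/2) f''(B_t) dt. Compute derivatives of f(x) = -2*log(x^2 + 4/5)/5:
  f'(x)  = -4*x/(5*x^2 + 4)
  f''(x) = 4*(5*x^2 - 4)/(5*x^2 + 4)^2
Substitute x = B_t and multiply the f'' term by 1/2:
  drift     = (1/2) * (4*(5*x^2 - 4)/(5*x^2 + 4)^2) evaluated at B_t = 2*(5*B_t^2 - 4)/(5*B_t^2 + 4)^2
  diffusion = (-4*x/(5*x^2 + 4)) evaluated at B_t = -4*B_t/(5*B_t^2 + 4)
Therefore d(-2*log(B_t^2 + 4/5)/5) = (2*(5*B_t^2 - 4)/(5*B_t^2 + 4)^2) dt + (-4*B_t/(5*B_t^2 + 4)) dB_t.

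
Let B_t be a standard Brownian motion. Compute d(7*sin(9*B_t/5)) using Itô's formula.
d(7*sin(9*B_t/5)) = (-567*sin(9*B_t/5)/50) dt + (63*cos(9*B_t/5)/5) dB_t

Itô's formula for f(B_t) gives d f(B_t) = f'(B_t) dB_t + (1/2) f''(B_t) dt. Compute derivatives of f(x) = 7*sin(9*x/5):
  f'(x)  = 63*cos(9*x/5)/5
  f''(x) = -567*sin(9*x/5)/25
Substitute x = B_t and multiply the f'' term by 1/2:
  drift     = (1/2) * (-567*sin(9*x/5)/25) evaluated at B_t = -567*sin(9*B_t/5)/50
  diffusion = (63*cos(9*x/5)/5) evaluated at B_t = 63*cos(9*B_t/5)/5
Therefore d(7*sin(9*B_t/5)) = (-567*sin(9*B_t/5)/50) dt + (63*cos(9*B_t/5)/5) dB_t.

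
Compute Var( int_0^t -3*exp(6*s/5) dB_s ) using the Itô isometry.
Var = 15*exp(12*t/5)/4 - 15/4

The Itô integral of a deterministic integrand f(s) has mean 0 because each increment f(s) * (B_{s+ds} - B_s) has mean 0. By the Itô isometry:
  Var( int_0^t f(s) dB_s ) = E[ (int_0^t f(s) dB_s)^2 ] = int_0^t f(s)^2 ds.
Here f(s) = -3*exp(6*s/5), so f(s)^2 = 9*exp(12*s/5). Integrate:
  int_0^t (9*exp(12*s/5)) ds = 15*exp(12*t/5)/4 - 15/4.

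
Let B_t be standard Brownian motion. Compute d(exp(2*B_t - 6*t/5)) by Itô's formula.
d(exp(2*B_t - 6*t/5)) = (4*exp(2*B_t - 6*t/5)/5) dt + (2*exp(2*B_t - 6*t/5)) dB_t

Itô's formula for f(t, x): d f(t, B_t) = (f_t + (1/2) f_xx) dt + f_x dB_t. Compute partials of f(t, x) = exp(-6*t/5 + 2*x):
  f_t(t,x)  = -6*exp(-6*t/5 + 2*x)/5
  f_x(t,x)  = 2*exp(-6*t/5 + 2*x)
  f_xx(t,x) = 4*exp(-6*t/5 + 2*x)
Assemble drift = f_t + (1/2) f_xx = 4*exp(-6*t/5 + 2*x)/5 and diffusion = f_x = 2*exp(-6*t/5 + 2*x). Substituting x = B_t:
  d(exp(2*B_t - 6*t/5)) = (4*exp(2*B_t - 6*t/5)/5) dt + (2*exp(2*B_t - 6*t/5)) dB_t.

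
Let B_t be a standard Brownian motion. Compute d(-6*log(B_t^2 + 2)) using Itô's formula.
d(-6*log(B_t^2 + 2)) = (6*(B_t^2 - 2)/(B_t^2 + 2)^2) dt + (-12*B_t/(B_t^2 + 2)) dB_t

Itô's formula for f(B_t) gives d f(B_t) = f'(B_t) dB_t + (1/2) f''(B_t) dt. Compute derivatives of f(x) = -6*log(x^2 + 2):
  f'(x)  = -12*x/(x^2 + 2)
  f''(x) = 12*(x^2 - 2)/(x^2 + 2)^2
Substitute x = B_t and multiply the f'' term by 1/2:
  drift     = (1/2) * (12*(x^2 - 2)/(x^2 + 2)^2) evaluated at B_t = 6*(B_t^2 - 2)/(B_t^2 + 2)^2
  diffusion = (-12*x/(x^2 + 2)) evaluated at B_t = -12*B_t/(B_t^2 + 2)
Therefore d(-6*log(B_t^2 + 2)) = (6*(B_t^2 - 2)/(B_t^2 + 2)^2) dt + (-12*B_t/(B_t^2 + 2)) dB_t.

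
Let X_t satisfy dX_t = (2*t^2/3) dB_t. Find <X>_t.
<X>_t = 4*t^5/45

For an Itô process dX_t = a(t) dt + b(t) dB_t, the quadratic variation is <X>_t = int_0^t b(s)^2 ds (the drift term does not contribute). Here b(s) = 2*s^2/3, so
  b(s)^2 = 4*s^4/9.
Integrating from 0 to t:
  <X>_t = int_0^t (4*s^4/9) ds = 4*t^5/45.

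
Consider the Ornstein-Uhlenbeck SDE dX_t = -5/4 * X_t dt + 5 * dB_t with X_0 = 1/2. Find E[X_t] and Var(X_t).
E[X_t] = exp(-5*t/4)/2; Var(X_t) = 10 - 10*exp(-5*t/2)

The OU SDE dX = -theta X dt + sigma dB admits the integrating factor exp(theta t): d(exp(theta t) X_t) = sigma exp(theta t) dB_t. Integrating from 0 to t:
  X_t = x_0 * exp(-theta t) + sigma * int_0^t exp(-theta (t-s)) dB_s.
The Itô integral has mean 0 and (by the Itô isometry) variance sigma^2 * int_0^t exp(-2 theta (t - s)) ds = sigma^2 * (1 - exp(-2 theta t)) / (2 theta).
With theta = 5/4, sigma = 5, x_0 = 1/2:
  E[X_t] = 1/2 * exp(-5/4 t) = exp(-5*t/4)/2
  Var(X_t) = (5)^2 * (1 - exp(-2*5/4 t)) / (2 * 5/4) = 10 - 10*exp(-5*t/2).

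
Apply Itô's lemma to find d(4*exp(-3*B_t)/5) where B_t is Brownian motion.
d(4*exp(-3*B_t)/5) = (18*exp(-3*B_t)/5) dt + (-12*exp(-3*B_t)/5) dB_t

Itô's formula for f(B_t) gives d f(B_t) = f'(B_t) dB_t + (1/2) f''(B_t) dt. Compute derivatives of f(x) = 4*exp(-3*x)/5:
  f'(x)  = -12*exp(-3*x)/5
  f''(x) = 36*exp(-3*x)/5
Substitute x = B_t and multiply the f'' term by 1/2:
  drift     = (1/2) * (36*exp(-3*x)/5) evaluated at B_t = 18*exp(-3*B_t)/5
  diffusion = (-12*exp(-3*x)/5) evaluated at B_t = -12*exp(-3*B_t)/5
Therefore d(4*exp(-3*B_t)/5) = (18*exp(-3*B_t)/5) dt + (-12*exp(-3*B_t)/5) dB_t.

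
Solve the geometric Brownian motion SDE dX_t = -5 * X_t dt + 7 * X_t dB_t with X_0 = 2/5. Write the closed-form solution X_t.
X_t = 2/5 * exp((-59/2) * t + (7) * B_t)

For GBM dX = mu X dt + sigma X dB with X_0 = x_0, apply Itô to Y = log X: dY = (mu - sigma^2/2) dt + sigma dB, so Y_t = log(x_0) + (mu - sigma^2/2) t + sigma B_t and hence X_t = x_0 * exp((mu - sigma^2/2) t + sigma B_t).
With mu = -5, sigma = 7, x_0 = 2/5, this gives:
  X_t = 2/5 * exp((-59/2) * t + (7) * B_t).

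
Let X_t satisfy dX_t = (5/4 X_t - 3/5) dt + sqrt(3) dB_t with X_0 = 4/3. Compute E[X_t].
E[X_t] = 64*exp(5*t/4)/75 + 12/25

Taking expectations and using E[dB_t] = 0, the mean m(t) = E[X_t] satisfies the ODE m'(t) = a m(t) + b with m(0) = x_0. With a = 5/4, b = -3/5, x_0 = 4/3, the solution is
  m(t) = x_0 * exp(a t) + (b/a) * (exp(a t) - 1)
       = (4/3) * exp((5/4) t) + ((-3/5)/(5/4)) * (exp((5/4) t) - 1)
       = 64*exp(5*t/4)/75 + 12/25.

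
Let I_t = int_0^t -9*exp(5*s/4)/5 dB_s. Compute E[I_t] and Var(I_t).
E[I_t] = 0; Var(I_t) = 162*exp(5*t/2)/125 - 162/125

The Itô integral of a deterministic integrand f(s) has mean 0 because each increment f(s) * (B_{s+ds} - B_s) has mean 0. By the Itô isometry:
  Var( int_0^t f(s) dB_s ) = E[ (int_0^t f(s) dB_s)^2 ] = int_0^t f(s)^2 ds.
Here f(s) = -9*exp(5*s/4)/5, so f(s)^2 = 81*exp(5*s/2)/25. Integrate:
  int_0^t (81*exp(5*s/2)/25) ds = 162*exp(5*t/2)/125 - 162/125.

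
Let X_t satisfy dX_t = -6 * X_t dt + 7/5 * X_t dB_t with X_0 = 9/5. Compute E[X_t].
E[X_t] = 9*exp(-6*t)/5

For GBM dX = mu X dt + sigma X dB with X_0 = x_0, apply Itô to Y = log X: dY = (mu - sigma^2/2) dt + sigma dB, so Y_t = log(x_0) + (mu - sigma^2/2) t + sigma B_t and hence X_t = x_0 * exp((mu - sigma^2/2) t + sigma B_t).
With mu = -6, sigma = 7/5, x_0 = 9/5, this gives:
  X_t = 9/5 * exp((-349/50) * t + (7/5) * B_t).
Since sigma*B_t ~ Normal(0, sigma^2 t), E[exp(sigma*B_t)] = exp(sigma^2 t / 2); so E[X_t] = x_0 * exp((mu - sigma^2/2) t) * exp(sigma^2 t / 2) = x_0 * exp(mu t) = 9*exp(-6*t)/5.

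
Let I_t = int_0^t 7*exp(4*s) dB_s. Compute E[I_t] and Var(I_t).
E[I_t] = 0; Var(I_t) = 49*exp(8*t)/8 - 49/8

The Itô integral of a deterministic integrand f(s) has mean 0 because each increment f(s) * (B_{s+ds} - B_s) has mean 0. By the Itô isometry:
  Var( int_0^t f(s) dB_s ) = E[ (int_0^t f(s) dB_s)^2 ] = int_0^t f(s)^2 ds.
Here f(s) = 7*exp(4*s), so f(s)^2 = 49*exp(8*s). Integrate:
  int_0^t (49*exp(8*s)) ds = 49*exp(8*t)/8 - 49/8.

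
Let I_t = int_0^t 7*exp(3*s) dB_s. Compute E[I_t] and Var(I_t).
E[I_t] = 0; Var(I_t) = 49*exp(6*t)/6 - 49/6

The Itô integral of a deterministic integrand f(s) has mean 0 because each increment f(s) * (B_{s+ds} - B_s) has mean 0. By the Itô isometry:
  Var( int_0^t f(s) dB_s ) = E[ (int_0^t f(s) dB_s)^2 ] = int_0^t f(s)^2 ds.
Here f(s) = 7*exp(3*s), so f(s)^2 = 49*exp(6*s). Integrate:
  int_0^t (49*exp(6*s)) ds = 49*exp(6*t)/6 - 49/6.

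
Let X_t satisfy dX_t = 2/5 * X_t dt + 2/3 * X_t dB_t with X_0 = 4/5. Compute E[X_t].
E[X_t] = 4*exp(2*t/5)/5

For GBM dX = mu X dt + sigma X dB with X_0 = x_0, apply Itô to Y = log X: dY = (mu - sigma^2/2) dt + sigma dB, so Y_t = log(x_0) + (mu - sigma^2/2) t + sigma B_t and hence X_t = x_0 * exp((mu - sigma^2/2) t + sigma B_t).
With mu = 2/5, sigma = 2/3, x_0 = 4/5, this gives:
  X_t = 4/5 * exp((8/45) * t + (2/3) * B_t).
Since sigma*B_t ~ Normal(0, sigma^2 t), E[exp(sigma*B_t)] = exp(sigma^2 t / 2); so E[X_t] = x_0 * exp((mu - sigma^2/2) t) * exp(sigma^2 t / 2) = x_0 * exp(mu t) = 4*exp(2*t/5)/5.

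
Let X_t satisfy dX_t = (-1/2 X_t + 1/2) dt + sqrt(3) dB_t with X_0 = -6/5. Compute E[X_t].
E[X_t] = 1 - 11*exp(-t/2)/5

Taking expectations and using E[dB_t] = 0, the mean m(t) = E[X_t] satisfies the ODE m'(t) = a m(t) + b with m(0) = x_0. With a = -1/2, b = 1/2, x_0 = -6/5, the solution is
  m(t) = x_0 * exp(a t) + (b/a) * (exp(a t) - 1)
       = (-6/5) * exp((-1/2) t) + ((1/2)/(-1/2)) * (exp((-1/2) t) - 1)
       = 1 - 11*exp(-t/2)/5.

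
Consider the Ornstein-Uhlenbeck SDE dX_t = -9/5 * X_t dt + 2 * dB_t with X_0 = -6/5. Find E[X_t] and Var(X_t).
E[X_t] = -6*exp(-9*t/5)/5; Var(X_t) = 10/9 - 10*exp(-18*t/5)/9

The OU SDE dX = -theta X dt + sigma dB admits the integrating factor exp(theta t): d(exp(theta t) X_t) = sigma exp(theta t) dB_t. Integrating from 0 to t:
  X_t = x_0 * exp(-theta t) + sigma * int_0^t exp(-theta (t-s)) dB_s.
The Itô integral has mean 0 and (by the Itô isometry) variance sigma^2 * int_0^t exp(-2 theta (t - s)) ds = sigma^2 * (1 - exp(-2 theta t)) / (2 theta).
With theta = 9/5, sigma = 2, x_0 = -6/5:
  E[X_t] = -6/5 * exp(-9/5 t) = -6*exp(-9*t/5)/5
  Var(X_t) = (2)^2 * (1 - exp(-2*9/5 t)) / (2 * 9/5) = 10/9 - 10*exp(-18*t/5)/9.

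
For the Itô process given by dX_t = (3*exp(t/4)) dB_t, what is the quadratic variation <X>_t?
<X>_t = 18*exp(t/2) - 18

For an Itô process dX_t = a(t) dt + b(t) dB_t, the quadratic variation is <X>_t = int_0^t b(s)^2 ds (the drift term does not contribute). Here b(s) = 3*exp(s/4), so
  b(s)^2 = 9*exp(s/2).
Integrating from 0 to t:
  <X>_t = int_0^t (9*exp(s/2)) ds = 18*exp(t/2) - 18.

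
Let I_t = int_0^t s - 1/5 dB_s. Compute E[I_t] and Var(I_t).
E[I_t] = 0; Var(I_t) = t*(25*t^2 - 15*t + 3)/75

The Itô integral of a deterministic integrand f(s) has mean 0 because each increment f(s) * (B_{s+ds} - B_s) has mean 0. By the Itô isometry:
  Var( int_0^t f(s) dB_s ) = E[ (int_0^t f(s) dB_s)^2 ] = int_0^t f(s)^2 ds.
Here f(s) = s - 1/5, so f(s)^2 = (5*s - 1)^2/25. Integrate:
  int_0^t ((5*s - 1)^2/25) ds = t*(25*t^2 - 15*t + 3)/75.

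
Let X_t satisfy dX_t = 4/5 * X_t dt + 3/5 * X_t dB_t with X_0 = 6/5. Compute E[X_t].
E[X_t] = 6*exp(4*t/5)/5

For GBM dX = mu X dt + sigma X dB with X_0 = x_0, apply Itô to Y = log X: dY = (mu - sigma^2/2) dt + sigma dB, so Y_t = log(x_0) + (mu - sigma^2/2) t + sigma B_t and hence X_t = x_0 * exp((mu - sigma^2/2) t + sigma B_t).
With mu = 4/5, sigma = 3/5, x_0 = 6/5, this gives:
  X_t = 6/5 * exp((31/50) * t + (3/5) * B_t).
Since sigma*B_t ~ Normal(0, sigma^2 t), E[exp(sigma*B_t)] = exp(sigma^2 t / 2); so E[X_t] = x_0 * exp((mu - sigma^2/2) t) * exp(sigma^2 t / 2) = x_0 * exp(mu t) = 6*exp(4*t/5)/5.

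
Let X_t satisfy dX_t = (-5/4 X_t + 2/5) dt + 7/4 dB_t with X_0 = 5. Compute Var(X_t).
Var(X_t) = 49/40 - 49*exp(-5*t/2)/40

The variance V(t) = Var(X_t) satisfies V'(t) = 2 a V(t) + c^2 with V(0) = 0 (drift coefficient is linear in X, diffusion is constant). With a = -5/4, c = 7/4, the solution is
  V(t) = (c^2 / (2 a)) * (exp(2 a t) - 1)
       = ((7/4)^2 / (2*(-5/4))) * (exp((-5/2) t) - 1)
       = 49/40 - 49*exp(-5*t/2)/40.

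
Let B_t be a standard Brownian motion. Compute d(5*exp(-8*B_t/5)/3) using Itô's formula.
d(5*exp(-8*B_t/5)/3) = (32*exp(-8*B_t/5)/15) dt + (-8*exp(-8*B_t/5)/3) dB_t

Itô's formula for f(B_t) gives d f(B_t) = f'(B_t) dB_t + (1/2) f''(B_t) dt. Compute derivatives of f(x) = 5*exp(-8*x/5)/3:
  f'(x)  = -8*exp(-8*x/5)/3
  f''(x) = 64*exp(-8*x/5)/15
Substitute x = B_t and multiply the f'' term by 1/2:
  drift     = (1/2) * (64*exp(-8*x/5)/15) evaluated at B_t = 32*exp(-8*B_t/5)/15
  diffusion = (-8*exp(-8*x/5)/3) evaluated at B_t = -8*exp(-8*B_t/5)/3
Therefore d(5*exp(-8*B_t/5)/3) = (32*exp(-8*B_t/5)/15) dt + (-8*exp(-8*B_t/5)/3) dB_t.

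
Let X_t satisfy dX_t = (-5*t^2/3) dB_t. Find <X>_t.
<X>_t = 5*t^5/9

For an Itô process dX_t = a(t) dt + b(t) dB_t, the quadratic variation is <X>_t = int_0^t b(s)^2 ds (the drift term does not contribute). Here b(s) = -5*s^2/3, so
  b(s)^2 = 25*s^4/9.
Integrating from 0 to t:
  <X>_t = int_0^t (25*s^4/9) ds = 5*t^5/9.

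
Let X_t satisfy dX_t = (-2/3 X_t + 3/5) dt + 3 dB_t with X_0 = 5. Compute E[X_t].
E[X_t] = 9/10 + 41*exp(-2*t/3)/10

Taking expectations and using E[dB_t] = 0, the mean m(t) = E[X_t] satisfies the ODE m'(t) = a m(t) + b with m(0) = x_0. With a = -2/3, b = 3/5, x_0 = 5, the solution is
  m(t) = x_0 * exp(a t) + (b/a) * (exp(a t) - 1)
       = 5 * exp((-2/3) t) + ((3/5)/(-2/3)) * (exp((-2/3) t) - 1)
       = 9/10 + 41*exp(-2*t/3)/10.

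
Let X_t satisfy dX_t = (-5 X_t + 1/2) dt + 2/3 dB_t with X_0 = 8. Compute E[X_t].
E[X_t] = 1/10 + 79*exp(-5*t)/10

Taking expectations and using E[dB_t] = 0, the mean m(t) = E[X_t] satisfies the ODE m'(t) = a m(t) + b with m(0) = x_0. With a = -5, b = 1/2, x_0 = 8, the solution is
  m(t) = x_0 * exp(a t) + (b/a) * (exp(a t) - 1)
       = 8 * exp((-5) t) + ((1/2)/(-5)) * (exp((-5) t) - 1)
       = 1/10 + 79*exp(-5*t)/10.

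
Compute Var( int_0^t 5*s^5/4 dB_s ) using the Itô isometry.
Var = 25*t^11/176

The Itô integral of a deterministic integrand f(s) has mean 0 because each increment f(s) * (B_{s+ds} - B_s) has mean 0. By the Itô isometry:
  Var( int_0^t f(s) dB_s ) = E[ (int_0^t f(s) dB_s)^2 ] = int_0^t f(s)^2 ds.
Here f(s) = 5*s^5/4, so f(s)^2 = 25*s^10/16. Integrate:
  int_0^t (25*s^10/16) ds = 25*t^11/176.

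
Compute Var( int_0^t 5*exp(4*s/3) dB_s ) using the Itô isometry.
Var = 75*exp(8*t/3)/8 - 75/8

The Itô integral of a deterministic integrand f(s) has mean 0 because each increment f(s) * (B_{s+ds} - B_s) has mean 0. By the Itô isometry:
  Var( int_0^t f(s) dB_s ) = E[ (int_0^t f(s) dB_s)^2 ] = int_0^t f(s)^2 ds.
Here f(s) = 5*exp(4*s/3), so f(s)^2 = 25*exp(8*s/3). Integrate:
  int_0^t (25*exp(8*s/3)) ds = 75*exp(8*t/3)/8 - 75/8.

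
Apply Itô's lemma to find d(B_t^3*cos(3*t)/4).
d(B_t^3*cos(3*t)/4) = (3*B_t*(-B_t^2*sin(3*t) + cos(3*t))/4) dt + (3*B_t^2*cos(3*t)/4) dB_t

Itô's formula for f(t, x): d f(t, B_t) = (f_t + (1/2) f_xx) dt + f_x dB_t. Compute partials of f(t, x) = x^3*cos(3*t)/4:
  f_t(t,x)  = -3*x^3*sin(3*t)/4
  f_x(t,x)  = 3*x^2*cos(3*t)/4
  f_xx(t,x) = 3*x*cos(3*t)/2
Assemble drift = f_t + (1/2) f_xx = 3*x*(-x^2*sin(3*t) + cos(3*t))/4 and diffusion = f_x = 3*x^2*cos(3*t)/4. Substituting x = B_t:
  d(B_t^3*cos(3*t)/4) = (3*B_t*(-B_t^2*sin(3*t) + cos(3*t))/4) dt + (3*B_t^2*cos(3*t)/4) dB_t.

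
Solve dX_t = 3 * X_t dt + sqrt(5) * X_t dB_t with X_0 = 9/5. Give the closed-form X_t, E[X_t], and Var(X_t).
X_t = 9/5 * exp((1/2) t + (sqrt(5)) B_t); E[X_t] = 9*exp(3*t)/5; Var(X_t) = 81*(exp(5*t) - 1)*exp(6*t)/25

For GBM dX = mu X dt + sigma X dB with X_0 = x_0, apply Itô to Y = log X: dY = (mu - sigma^2/2) dt + sigma dB, so Y_t = log(x_0) + (mu - sigma^2/2) t + sigma B_t and hence X_t = x_0 * exp((mu - sigma^2/2) t + sigma B_t).
With mu = 3, sigma = sqrt(5), x_0 = 9/5, this gives:
  X_t = 9/5 * exp((1/2) * t + (sqrt(5)) * B_t).
Since sigma*B_t ~ Normal(0, sigma^2 t), E[exp(sigma*B_t)] = exp(sigma^2 t / 2); so E[X_t] = x_0 * exp((mu - sigma^2/2) t) * exp(sigma^2 t / 2) = x_0 * exp(mu t) = 9*exp(3*t)/5.
Var(X_t) = E[X_t^2] - (E[X_t])^2 = x_0^2 * exp(2 mu t) * (exp(sigma^2 t) - 1) = 81*(exp(5*t) - 1)*exp(6*t)/25.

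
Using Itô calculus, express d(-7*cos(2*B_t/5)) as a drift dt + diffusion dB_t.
d(-7*cos(2*B_t/5)) = (14*cos(2*B_t/5)/25) dt + (14*sin(2*B_t/5)/5) dB_t

Itô's formula for f(B_t) gives d f(B_t) = f'(B_t) dB_t + (1/2) f''(B_t) dt. Compute derivatives of f(x) = -7*cos(2*x/5):
  f'(x)  = 14*sin(2*x/5)/5
  f''(x) = 28*cos(2*x/5)/25
Substitute x = B_t and multiply the f'' term by 1/2:
  drift     = (1/2) * (28*cos(2*x/5)/25) evaluated at B_t = 14*cos(2*B_t/5)/25
  diffusion = (14*sin(2*x/5)/5) evaluated at B_t = 14*sin(2*B_t/5)/5
Therefore d(-7*cos(2*B_t/5)) = (14*cos(2*B_t/5)/25) dt + (14*sin(2*B_t/5)/5) dB_t.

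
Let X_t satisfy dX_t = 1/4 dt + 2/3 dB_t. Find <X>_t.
<X>_t = 4*t/9

For an Itô process dX_t = a(t) dt + b(t) dB_t, the quadratic variation is <X>_t = int_0^t b(s)^2 ds (the drift term does not contribute). Here b(s) = 2/3, so
  b(s)^2 = 4/9.
Integrating from 0 to t:
  <X>_t = int_0^t (4/9) ds = 4*t/9.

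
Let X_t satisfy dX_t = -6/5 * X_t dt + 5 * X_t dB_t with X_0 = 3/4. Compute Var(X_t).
Var(X_t) = (9*exp(25*t) - 9)*exp(-12*t/5)/16

For GBM dX = mu X dt + sigma X dB with X_0 = x_0, apply Itô to Y = log X: dY = (mu - sigma^2/2) dt + sigma dB, so Y_t = log(x_0) + (mu - sigma^2/2) t + sigma B_t and hence X_t = x_0 * exp((mu - sigma^2/2) t + sigma B_t).
With mu = -6/5, sigma = 5, x_0 = 3/4, this gives:
  X_t = 3/4 * exp((-137/10) * t + (5) * B_t).
Since sigma*B_t ~ Normal(0, sigma^2 t), E[exp(sigma*B_t)] = exp(sigma^2 t / 2); so E[X_t] = x_0 * exp((mu - sigma^2/2) t) * exp(sigma^2 t / 2) = x_0 * exp(mu t) = 3*exp(-6*t/5)/4.
Var(X_t) = E[X_t^2] - (E[X_t])^2 = x_0^2 * exp(2 mu t) * (exp(sigma^2 t) - 1) = (9*exp(25*t) - 9)*exp(-12*t/5)/16.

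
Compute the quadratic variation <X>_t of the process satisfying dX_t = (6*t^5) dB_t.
<X>_t = 36*t^11/11

For an Itô process dX_t = a(t) dt + b(t) dB_t, the quadratic variation is <X>_t = int_0^t b(s)^2 ds (the drift term does not contribute). Here b(s) = 6*s^5, so
  b(s)^2 = 36*s^10.
Integrating from 0 to t:
  <X>_t = int_0^t (36*s^10) ds = 36*t^11/11.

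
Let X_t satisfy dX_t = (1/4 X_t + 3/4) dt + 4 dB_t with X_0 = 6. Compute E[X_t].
E[X_t] = 9*exp(t/4) - 3

Taking expectations and using E[dB_t] = 0, the mean m(t) = E[X_t] satisfies the ODE m'(t) = a m(t) + b with m(0) = x_0. With a = 1/4, b = 3/4, x_0 = 6, the solution is
  m(t) = x_0 * exp(a t) + (b/a) * (exp(a t) - 1)
       = 6 * exp((1/4) t) + ((3/4)/(1/4)) * (exp((1/4) t) - 1)
       = 9*exp(t/4) - 3.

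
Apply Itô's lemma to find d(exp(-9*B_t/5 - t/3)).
d(exp(-9*B_t/5 - t/3)) = (193*exp(-9*B_t/5 - t/3)/150) dt + (-9*exp(-9*B_t/5 - t/3)/5) dB_t

Itô's formula for f(t, x): d f(t, B_t) = (f_t + (1/2) f_xx) dt + f_x dB_t. Compute partials of f(t, x) = exp(-t/3 - 9*x/5):
  f_t(t,x)  = -exp(-t/3 - 9*x/5)/3
  f_x(t,x)  = -9*exp(-t/3 - 9*x/5)/5
  f_xx(t,x) = 81*exp(-t/3 - 9*x/5)/25
Assemble drift = f_t + (1/2) f_xx = 193*exp(-t/3 - 9*x/5)/150 and diffusion = f_x = -9*exp(-t/3 - 9*x/5)/5. Substituting x = B_t:
  d(exp(-9*B_t/5 - t/3)) = (193*exp(-9*B_t/5 - t/3)/150) dt + (-9*exp(-9*B_t/5 - t/3)/5) dB_t.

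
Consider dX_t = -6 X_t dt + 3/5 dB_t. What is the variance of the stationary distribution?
lim Var(X_t) = 3/100

The OU SDE dX = -theta X dt + sigma dB admits the integrating factor exp(theta t): d(exp(theta t) X_t) = sigma exp(theta t) dB_t. Integrating from 0 to t gives X_t = x_0 * exp(-theta t) + sigma * int_0^t exp(-theta (t-s)) dB_s for any initial x_0. The Itô integral has variance (by the Itô isometry) sigma^2 * int_0^t exp(-2 theta (t - s)) ds = sigma^2 * (1 - exp(-2 theta t)) / (2 theta), independent of x_0.
With theta = 6, sigma = 3/5:
  Var(X_t) = (3/5)^2 * (1 - exp(-2*6 t)) / (2 * 6) = 3/100 - 3*exp(-12*t)/100.
As t -> infinity, exp(-2*6 t) -> 0, so the stationary variance is sigma^2 / (2 theta) = 3/100.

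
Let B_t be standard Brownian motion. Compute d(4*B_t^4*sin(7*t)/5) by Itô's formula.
d(4*B_t^4*sin(7*t)/5) = (4*B_t^2*(7*B_t^2*cos(7*t) + 6*sin(7*t))/5) dt + (16*B_t^3*sin(7*t)/5) dB_t

Itô's formula for f(t, x): d f(t, B_t) = (f_t + (1/2) f_xx) dt + f_x dB_t. Compute partials of f(t, x) = 4*x^4*sin(7*t)/5:
  f_t(t,x)  = 28*x^4*cos(7*t)/5
  f_x(t,x)  = 16*x^3*sin(7*t)/5
  f_xx(t,x) = 48*x^2*sin(7*t)/5
Assemble drift = f_t + (1/2) f_xx = 4*x^2*(7*x^2*cos(7*t) + 6*sin(7*t))/5 and diffusion = f_x = 16*x^3*sin(7*t)/5. Substituting x = B_t:
  d(4*B_t^4*sin(7*t)/5) = (4*B_t^2*(7*B_t^2*cos(7*t) + 6*sin(7*t))/5) dt + (16*B_t^3*sin(7*t)/5) dB_t.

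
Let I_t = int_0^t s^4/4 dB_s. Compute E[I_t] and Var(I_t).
E[I_t] = 0; Var(I_t) = t^9/144

The Itô integral of a deterministic integrand f(s) has mean 0 because each increment f(s) * (B_{s+ds} - B_s) has mean 0. By the Itô isometry:
  Var( int_0^t f(s) dB_s ) = E[ (int_0^t f(s) dB_s)^2 ] = int_0^t f(s)^2 ds.
Here f(s) = s^4/4, so f(s)^2 = s^8/16. Integrate:
  int_0^t (s^8/16) ds = t^9/144.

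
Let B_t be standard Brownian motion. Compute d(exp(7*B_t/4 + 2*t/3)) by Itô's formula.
d(exp(7*B_t/4 + 2*t/3)) = (211*exp(7*B_t/4 + 2*t/3)/96) dt + (7*exp(7*B_t/4 + 2*t/3)/4) dB_t

Itô's formula for f(t, x): d f(t, B_t) = (f_t + (1/2) f_xx) dt + f_x dB_t. Compute partials of f(t, x) = exp(2*t/3 + 7*x/4):
  f_t(t,x)  = 2*exp(2*t/3 + 7*x/4)/3
  f_x(t,x)  = 7*exp(2*t/3 + 7*x/4)/4
  f_xx(t,x) = 49*exp(2*t/3 + 7*x/4)/16
Assemble drift = f_t + (1/2) f_xx = 211*exp(2*t/3 + 7*x/4)/96 and diffusion = f_x = 7*exp(2*t/3 + 7*x/4)/4. Substituting x = B_t:
  d(exp(7*B_t/4 + 2*t/3)) = (211*exp(7*B_t/4 + 2*t/3)/96) dt + (7*exp(7*B_t/4 + 2*t/3)/4) dB_t.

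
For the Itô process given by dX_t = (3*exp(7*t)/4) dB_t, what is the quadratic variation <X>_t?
<X>_t = 9*exp(14*t)/224 - 9/224

For an Itô process dX_t = a(t) dt + b(t) dB_t, the quadratic variation is <X>_t = int_0^t b(s)^2 ds (the drift term does not contribute). Here b(s) = 3*exp(7*s)/4, so
  b(s)^2 = 9*exp(14*s)/16.
Integrating from 0 to t:
  <X>_t = int_0^t (9*exp(14*s)/16) ds = 9*exp(14*t)/224 - 9/224.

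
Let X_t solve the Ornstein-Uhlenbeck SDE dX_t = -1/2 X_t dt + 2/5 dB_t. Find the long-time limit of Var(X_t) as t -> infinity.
lim Var(X_t) = 4/25

The OU SDE dX = -theta X dt + sigma dB admits the integrating factor exp(theta t): d(exp(theta t) X_t) = sigma exp(theta t) dB_t. Integrating from 0 to t gives X_t = x_0 * exp(-theta t) + sigma * int_0^t exp(-theta (t-s)) dB_s for any initial x_0. The Itô integral has variance (by the Itô isometry) sigma^2 * int_0^t exp(-2 theta (t - s)) ds = sigma^2 * (1 - exp(-2 theta t)) / (2 theta), independent of x_0.
With theta = 1/2, sigma = 2/5:
  Var(X_t) = (2/5)^2 * (1 - exp(-2*1/2 t)) / (2 * 1/2) = 4/25 - 4*exp(-t)/25.
As t -> infinity, exp(-2*1/2 t) -> 0, so the stationary variance is sigma^2 / (2 theta) = 4/25.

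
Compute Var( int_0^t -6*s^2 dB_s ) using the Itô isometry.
Var = 36*t^5/5

The Itô integral of a deterministic integrand f(s) has mean 0 because each increment f(s) * (B_{s+ds} - B_s) has mean 0. By the Itô isometry:
  Var( int_0^t f(s) dB_s ) = E[ (int_0^t f(s) dB_s)^2 ] = int_0^t f(s)^2 ds.
Here f(s) = -6*s^2, so f(s)^2 = 36*s^4. Integrate:
  int_0^t (36*s^4) ds = 36*t^5/5.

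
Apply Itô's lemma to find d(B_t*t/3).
d(B_t*t/3) = (B_t/3) dt + (t/3) dB_t

Itô's formula for f(t, x): d f(t, B_t) = (f_t + (1/2) f_xx) dt + f_x dB_t. Compute partials of f(t, x) = t*x/3:
  f_t(t,x)  = x/3
  f_x(t,x)  = t/3
  f_xx(t,x) = 0
Assemble drift = f_t + (1/2) f_xx = x/3 and diffusion = f_x = t/3. Substituting x = B_t:
  d(B_t*t/3) = (B_t/3) dt + (t/3) dB_t.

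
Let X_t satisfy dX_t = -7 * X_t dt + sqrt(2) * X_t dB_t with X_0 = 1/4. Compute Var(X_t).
Var(X_t) = (exp(2*t) - 1)*exp(-14*t)/16

For GBM dX = mu X dt + sigma X dB with X_0 = x_0, apply Itô to Y = log X: dY = (mu - sigma^2/2) dt + sigma dB, so Y_t = log(x_0) + (mu - sigma^2/2) t + sigma B_t and hence X_t = x_0 * exp((mu - sigma^2/2) t + sigma B_t).
With mu = -7, sigma = sqrt(2), x_0 = 1/4, this gives:
  X_t = 1/4 * exp((-8) * t + (sqrt(2)) * B_t).
Since sigma*B_t ~ Normal(0, sigma^2 t), E[exp(sigma*B_t)] = exp(sigma^2 t / 2); so E[X_t] = x_0 * exp((mu - sigma^2/2) t) * exp(sigma^2 t / 2) = x_0 * exp(mu t) = exp(-7*t)/4.
Var(X_t) = E[X_t^2] - (E[X_t])^2 = x_0^2 * exp(2 mu t) * (exp(sigma^2 t) - 1) = (exp(2*t) - 1)*exp(-14*t)/16.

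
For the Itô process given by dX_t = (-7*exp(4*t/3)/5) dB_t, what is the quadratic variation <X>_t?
<X>_t = 147*exp(8*t/3)/200 - 147/200

For an Itô process dX_t = a(t) dt + b(t) dB_t, the quadratic variation is <X>_t = int_0^t b(s)^2 ds (the drift term does not contribute). Here b(s) = -7*exp(4*s/3)/5, so
  b(s)^2 = 49*exp(8*s/3)/25.
Integrating from 0 to t:
  <X>_t = int_0^t (49*exp(8*s/3)/25) ds = 147*exp(8*t/3)/200 - 147/200.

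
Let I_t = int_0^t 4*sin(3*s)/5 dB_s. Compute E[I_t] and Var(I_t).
E[I_t] = 0; Var(I_t) = 8*t/25 - 4*sin(6*t)/75

The Itô integral of a deterministic integrand f(s) has mean 0 because each increment f(s) * (B_{s+ds} - B_s) has mean 0. By the Itô isometry:
  Var( int_0^t f(s) dB_s ) = E[ (int_0^t f(s) dB_s)^2 ] = int_0^t f(s)^2 ds.
Here f(s) = 4*sin(3*s)/5, so f(s)^2 = 16*sin(3*s)^2/25. Integrate:
  int_0^t (16*sin(3*s)^2/25) ds = 8*t/25 - 4*sin(6*t)/75.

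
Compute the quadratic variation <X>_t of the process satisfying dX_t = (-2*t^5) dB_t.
<X>_t = 4*t^11/11

For an Itô process dX_t = a(t) dt + b(t) dB_t, the quadratic variation is <X>_t = int_0^t b(s)^2 ds (the drift term does not contribute). Here b(s) = -2*s^5, so
  b(s)^2 = 4*s^10.
Integrating from 0 to t:
  <X>_t = int_0^t (4*s^10) ds = 4*t^11/11.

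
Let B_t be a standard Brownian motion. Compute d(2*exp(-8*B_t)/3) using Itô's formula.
d(2*exp(-8*B_t)/3) = (64*exp(-8*B_t)/3) dt + (-16*exp(-8*B_t)/3) dB_t

Itô's formula for f(B_t) gives d f(B_t) = f'(B_t) dB_t + (1/2) f''(B_t) dt. Compute derivatives of f(x) = 2*exp(-8*x)/3:
  f'(x)  = -16*exp(-8*x)/3
  f''(x) = 128*exp(-8*x)/3
Substitute x = B_t and multiply the f'' term by 1/2:
  drift     = (1/2) * (128*exp(-8*x)/3) evaluated at B_t = 64*exp(-8*B_t)/3
  diffusion = (-16*exp(-8*x)/3) evaluated at B_t = -16*exp(-8*B_t)/3
Therefore d(2*exp(-8*B_t)/3) = (64*exp(-8*B_t)/3) dt + (-16*exp(-8*B_t)/3) dB_t.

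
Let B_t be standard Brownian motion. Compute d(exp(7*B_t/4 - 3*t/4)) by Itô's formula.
d(exp(7*B_t/4 - 3*t/4)) = (25*exp(7*B_t/4 - 3*t/4)/32) dt + (7*exp(7*B_t/4 - 3*t/4)/4) dB_t

Itô's formula for f(t, x): d f(t, B_t) = (f_t + (1/2) f_xx) dt + f_x dB_t. Compute partials of f(t, x) = exp(-3*t/4 + 7*x/4):
  f_t(t,x)  = -3*exp(-3*t/4 + 7*x/4)/4
  f_x(t,x)  = 7*exp(-3*t/4 + 7*x/4)/4
  f_xx(t,x) = 49*exp(-3*t/4 + 7*x/4)/16
Assemble drift = f_t + (1/2) f_xx = 25*exp(-3*t/4 + 7*x/4)/32 and diffusion = f_x = 7*exp(-3*t/4 + 7*x/4)/4. Substituting x = B_t:
  d(exp(7*B_t/4 - 3*t/4)) = (25*exp(7*B_t/4 - 3*t/4)/32) dt + (7*exp(7*B_t/4 - 3*t/4)/4) dB_t.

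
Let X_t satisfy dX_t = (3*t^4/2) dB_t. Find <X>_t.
<X>_t = t^9/4

For an Itô process dX_t = a(t) dt + b(t) dB_t, the quadratic variation is <X>_t = int_0^t b(s)^2 ds (the drift term does not contribute). Here b(s) = 3*s^4/2, so
  b(s)^2 = 9*s^8/4.
Integrating from 0 to t:
  <X>_t = int_0^t (9*s^8/4) ds = t^9/4.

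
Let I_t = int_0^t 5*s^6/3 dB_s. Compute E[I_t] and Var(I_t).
E[I_t] = 0; Var(I_t) = 25*t^13/117

The Itô integral of a deterministic integrand f(s) has mean 0 because each increment f(s) * (B_{s+ds} - B_s) has mean 0. By the Itô isometry:
  Var( int_0^t f(s) dB_s ) = E[ (int_0^t f(s) dB_s)^2 ] = int_0^t f(s)^2 ds.
Here f(s) = 5*s^6/3, so f(s)^2 = 25*s^12/9. Integrate:
  int_0^t (25*s^12/9) ds = 25*t^13/117.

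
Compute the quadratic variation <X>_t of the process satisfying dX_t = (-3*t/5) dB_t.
<X>_t = 3*t^3/25

For an Itô process dX_t = a(t) dt + b(t) dB_t, the quadratic variation is <X>_t = int_0^t b(s)^2 ds (the drift term does not contribute). Here b(s) = -3*s/5, so
  b(s)^2 = 9*s^2/25.
Integrating from 0 to t:
  <X>_t = int_0^t (9*s^2/25) ds = 3*t^3/25.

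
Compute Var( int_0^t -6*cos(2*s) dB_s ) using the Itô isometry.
Var = 18*t + 9*sin(4*t)/2

The Itô integral of a deterministic integrand f(s) has mean 0 because each increment f(s) * (B_{s+ds} - B_s) has mean 0. By the Itô isometry:
  Var( int_0^t f(s) dB_s ) = E[ (int_0^t f(s) dB_s)^2 ] = int_0^t f(s)^2 ds.
Here f(s) = -6*cos(2*s), so f(s)^2 = 36*cos(2*s)^2. Integrate:
  int_0^t (36*cos(2*s)^2) ds = 18*t + 9*sin(4*t)/2.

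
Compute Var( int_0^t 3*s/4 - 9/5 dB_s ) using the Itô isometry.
Var = 3*t*(25*t^2 - 180*t + 432)/400

The Itô integral of a deterministic integrand f(s) has mean 0 because each increment f(s) * (B_{s+ds} - B_s) has mean 0. By the Itô isometry:
  Var( int_0^t f(s) dB_s ) = E[ (int_0^t f(s) dB_s)^2 ] = int_0^t f(s)^2 ds.
Here f(s) = 3*s/4 - 9/5, so f(s)^2 = 9*(5*s - 12)^2/400. Integrate:
  int_0^t (9*(5*s - 12)^2/400) ds = 3*t*(25*t^2 - 180*t + 432)/400.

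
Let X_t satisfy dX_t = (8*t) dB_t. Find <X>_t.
<X>_t = 64*t^3/3

For an Itô process dX_t = a(t) dt + b(t) dB_t, the quadratic variation is <X>_t = int_0^t b(s)^2 ds (the drift term does not contribute). Here b(s) = 8*s, so
  b(s)^2 = 64*s^2.
Integrating from 0 to t:
  <X>_t = int_0^t (64*s^2) ds = 64*t^3/3.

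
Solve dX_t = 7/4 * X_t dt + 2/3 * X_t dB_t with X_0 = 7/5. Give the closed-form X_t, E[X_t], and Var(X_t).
X_t = 7/5 * exp((55/36) t + (2/3) B_t); E[X_t] = 7*exp(7*t/4)/5; Var(X_t) = 49*(exp(4*t/9) - 1)*exp(7*t/2)/25

For GBM dX = mu X dt + sigma X dB with X_0 = x_0, apply Itô to Y = log X: dY = (mu - sigma^2/2) dt + sigma dB, so Y_t = log(x_0) + (mu - sigma^2/2) t + sigma B_t and hence X_t = x_0 * exp((mu - sigma^2/2) t + sigma B_t).
With mu = 7/4, sigma = 2/3, x_0 = 7/5, this gives:
  X_t = 7/5 * exp((55/36) * t + (2/3) * B_t).
Since sigma*B_t ~ Normal(0, sigma^2 t), E[exp(sigma*B_t)] = exp(sigma^2 t / 2); so E[X_t] = x_0 * exp((mu - sigma^2/2) t) * exp(sigma^2 t / 2) = x_0 * exp(mu t) = 7*exp(7*t/4)/5.
Var(X_t) = E[X_t^2] - (E[X_t])^2 = x_0^2 * exp(2 mu t) * (exp(sigma^2 t) - 1) = 49*(exp(4*t/9) - 1)*exp(7*t/2)/25.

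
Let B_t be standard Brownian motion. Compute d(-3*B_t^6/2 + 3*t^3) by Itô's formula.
d(-3*B_t^6/2 + 3*t^3) = (-45*B_t^4/2 + 9*t^2) dt + (-9*B_t^5) dB_t

Itô's formula for f(t, x): d f(t, B_t) = (f_t + (1/2) f_xx) dt + f_x dB_t. Compute partials of f(t, x) = 3*t^3 - 3*x^6/2:
  f_t(t,x)  = 9*t^2
  f_x(t,x)  = -9*x^5
  f_xx(t,x) = -45*x^4
Assemble drift = f_t + (1/2) f_xx = 9*t^2 - 45*x^4/2 and diffusion = f_x = -9*x^5. Substituting x = B_t:
  d(-3*B_t^6/2 + 3*t^3) = (-45*B_t^4/2 + 9*t^2) dt + (-9*B_t^5) dB_t.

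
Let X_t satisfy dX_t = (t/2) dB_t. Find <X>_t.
<X>_t = t^3/12

For an Itô process dX_t = a(t) dt + b(t) dB_t, the quadratic variation is <X>_t = int_0^t b(s)^2 ds (the drift term does not contribute). Here b(s) = s/2, so
  b(s)^2 = s^2/4.
Integrating from 0 to t:
  <X>_t = int_0^t (s^2/4) ds = t^3/12.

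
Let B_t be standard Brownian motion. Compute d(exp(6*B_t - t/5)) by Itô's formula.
d(exp(6*B_t - t/5)) = (89*exp(6*B_t - t/5)/5) dt + (6*exp(6*B_t - t/5)) dB_t

Itô's formula for f(t, x): d f(t, B_t) = (f_t + (1/2) f_xx) dt + f_x dB_t. Compute partials of f(t, x) = exp(-t/5 + 6*x):
  f_t(t,x)  = -exp(-t/5 + 6*x)/5
  f_x(t,x)  = 6*exp(-t/5 + 6*x)
  f_xx(t,x) = 36*exp(-t/5 + 6*x)
Assemble drift = f_t + (1/2) f_xx = 89*exp(-t/5 + 6*x)/5 and diffusion = f_x = 6*exp(-t/5 + 6*x). Substituting x = B_t:
  d(exp(6*B_t - t/5)) = (89*exp(6*B_t - t/5)/5) dt + (6*exp(6*B_t - t/5)) dB_t.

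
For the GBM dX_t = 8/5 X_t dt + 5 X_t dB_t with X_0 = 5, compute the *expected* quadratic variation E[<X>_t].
E[<X>_t] = 3125*exp(141*t/5)/141 - 3125/141

<X>_t = int_0^t (5 * X_s)^2 ds. Taking expectation inside the integral: E[<X>_t] = 5^2 * int_0^t E[X_s^2] ds. For GBM, E[X_s^2] = x_0^2 * exp((2 mu + sigma^2) s). Integrating:
  E[<X>_t] = 5^2 * 5^2 * (exp((2*(8/5) + 5^2) t) - 1) / (2*(8/5) + 5^2)
           = 5^2 * 5^2 * (exp((141/5) t) - 1) / (141/5) = 3125*exp(141*t/5)/141 - 3125/141.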